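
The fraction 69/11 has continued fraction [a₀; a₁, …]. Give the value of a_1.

Repeatedly divide and take the remainder:
⌊69/11⌋ = 6, remainder 3
⌊11/3⌋ = 3, remainder 2

3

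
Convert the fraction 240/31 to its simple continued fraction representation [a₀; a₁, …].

[7; 1, 2, 1, 7]

240 ÷ 31 → quotient 7, remainder 23
31 ÷ 23 → quotient 1, remainder 8
23 ÷ 8 → quotient 2, remainder 7
8 ÷ 7 → quotient 1, remainder 1
7 ÷ 1 → quotient 7, remainder 0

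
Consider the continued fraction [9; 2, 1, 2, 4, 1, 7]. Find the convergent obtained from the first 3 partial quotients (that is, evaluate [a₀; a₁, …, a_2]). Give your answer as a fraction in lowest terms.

Work from the innermost term outward:
Start with 1.
2 + 1/(1/1) = 2 + 1/1 = 3/1
9 + 1/(3/1) = 9 + 1/3 = 28/3

28/3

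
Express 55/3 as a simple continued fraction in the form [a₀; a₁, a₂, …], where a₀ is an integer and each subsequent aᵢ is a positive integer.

[18; 3]

55 ÷ 3 → quotient 18, remainder 1
3 ÷ 1 → quotient 3, remainder 0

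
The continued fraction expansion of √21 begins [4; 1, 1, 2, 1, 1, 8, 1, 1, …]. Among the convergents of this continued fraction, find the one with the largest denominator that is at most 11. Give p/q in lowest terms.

32/7

a_0 = 4: 4/1  (≤ bound)
a_1 = 1: 5/1  (≤ bound)
a_2 = 1: 9/2  (≤ bound)
a_3 = 2: 23/5  (≤ bound)
a_4 = 1: 32/7  (≤ bound)
a_5 = 1: 55/12  (> 11, stop)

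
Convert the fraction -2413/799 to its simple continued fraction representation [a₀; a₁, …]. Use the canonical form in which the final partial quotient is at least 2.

-2413 ÷ 799 → quotient -4, remainder 783
799 ÷ 783 → quotient 1, remainder 16
783 ÷ 16 → quotient 48, remainder 15
16 ÷ 15 → quotient 1, remainder 1
15 ÷ 1 → quotient 15, remainder 0

[-4; 1, 48, 1, 15]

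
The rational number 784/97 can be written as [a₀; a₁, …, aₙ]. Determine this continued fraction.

[8; 12, 8]

784 ÷ 97 → quotient 8, remainder 8
97 ÷ 8 → quotient 12, remainder 1
8 ÷ 1 → quotient 8, remainder 0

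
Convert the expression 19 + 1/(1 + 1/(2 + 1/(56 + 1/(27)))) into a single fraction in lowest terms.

Work from the innermost term outward:
Start with 27.
56 + 1/(27/1) = 56 + 1/27 = 1513/27
2 + 1/(1513/27) = 2 + 27/1513 = 3053/1513
1 + 1/(3053/1513) = 1 + 1513/3053 = 4566/3053
19 + 1/(4566/3053) = 19 + 3053/4566 = 89807/4566

89807/4566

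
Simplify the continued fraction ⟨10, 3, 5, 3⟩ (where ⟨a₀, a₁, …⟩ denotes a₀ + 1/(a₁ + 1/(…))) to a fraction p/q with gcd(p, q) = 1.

526/51

a_0 = 10: 10/1
a_1 = 3: 31/3
a_2 = 5: 165/16
a_3 = 3: 526/51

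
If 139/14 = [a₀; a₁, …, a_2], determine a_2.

139 = 9·14 + 13, so a_0 = 9
14 = 1·13 + 1, so a_1 = 1
13 = 13·1 + 0, so a_2 = 13

13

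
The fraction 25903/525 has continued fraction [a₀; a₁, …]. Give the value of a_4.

1

25903 ÷ 525 → quotient 49, remainder 178
525 ÷ 178 → quotient 2, remainder 169
178 ÷ 169 → quotient 1, remainder 9
169 ÷ 9 → quotient 18, remainder 7
9 ÷ 7 → quotient 1, remainder 2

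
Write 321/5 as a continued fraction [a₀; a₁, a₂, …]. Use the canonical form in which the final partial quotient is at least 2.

[64; 5]

⌊321/5⌋ = 64, remainder 1
⌊5/1⌋ = 5, remainder 0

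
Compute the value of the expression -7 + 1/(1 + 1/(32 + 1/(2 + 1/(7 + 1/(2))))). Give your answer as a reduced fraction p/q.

Build up convergents one term at a time:
a_0 = -7: -7/1
a_1 = 1: -6/1
a_2 = 32: -199/33
a_3 = 2: -404/67
a_4 = 7: -3027/502
a_5 = 2: -6458/1071

-6458/1071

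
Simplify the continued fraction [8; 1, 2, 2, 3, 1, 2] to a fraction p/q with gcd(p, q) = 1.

Start with 2.
1 + 1/(2/1) = 1 + 1/2 = 3/2
3 + 1/(3/2) = 3 + 2/3 = 11/3
2 + 1/(11/3) = 2 + 3/11 = 25/11
2 + 1/(25/11) = 2 + 11/25 = 61/25
1 + 1/(61/25) = 1 + 25/61 = 86/61
8 + 1/(86/61) = 8 + 61/86 = 749/86

749/86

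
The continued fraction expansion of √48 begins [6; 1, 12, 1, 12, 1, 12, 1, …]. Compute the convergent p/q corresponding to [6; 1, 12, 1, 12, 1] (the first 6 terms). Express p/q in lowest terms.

1351/195

Starting at the tail and folding back:
Start with 1.
12 + 1/(1/1) = 12 + 1/1 = 13/1
1 + 1/(13/1) = 1 + 1/13 = 14/13
12 + 1/(14/13) = 12 + 13/14 = 181/14
1 + 1/(181/14) = 1 + 14/181 = 195/181
6 + 1/(195/181) = 6 + 181/195 = 1351/195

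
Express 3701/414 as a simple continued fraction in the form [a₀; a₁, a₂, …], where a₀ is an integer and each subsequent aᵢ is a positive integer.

Run the Euclidean algorithm, recording each quotient:
3701 = 8·414 + 389, so a_0 = 8
414 = 1·389 + 25, so a_1 = 1
389 = 15·25 + 14, so a_2 = 15
25 = 1·14 + 11, so a_3 = 1
14 = 1·11 + 3, so a_4 = 1
11 = 3·3 + 2, so a_5 = 3
3 = 1·2 + 1, so a_6 = 1
2 = 2·1 + 0, so a_7 = 2

[8; 1, 15, 1, 1, 3, 1, 2]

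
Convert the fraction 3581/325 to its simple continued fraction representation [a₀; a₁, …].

[11; 54, 6]

Apply division with remainder until the remainder is 0:
3581 ÷ 325 → quotient 11, remainder 6
325 ÷ 6 → quotient 54, remainder 1
6 ÷ 1 → quotient 6, remainder 0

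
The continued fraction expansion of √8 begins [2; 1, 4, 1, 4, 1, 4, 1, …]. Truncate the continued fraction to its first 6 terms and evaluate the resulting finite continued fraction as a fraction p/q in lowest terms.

Collapse the nested fraction from the inside out:
Start with 1.
4 + 1/(1/1) = 4 + 1/1 = 5/1
1 + 1/(5/1) = 1 + 1/5 = 6/5
4 + 1/(6/5) = 4 + 5/6 = 29/6
1 + 1/(29/6) = 1 + 6/29 = 35/29
2 + 1/(35/29) = 2 + 29/35 = 99/35

99/35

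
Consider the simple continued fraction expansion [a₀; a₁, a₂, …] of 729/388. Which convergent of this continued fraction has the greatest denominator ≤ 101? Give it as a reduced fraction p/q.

62/33

List convergents until the denominator exceeds the bound:
a_0 = 1: 1/1  (≤ bound)
a_1 = 1: 2/1  (≤ bound)
a_2 = 7: 15/8  (≤ bound)
a_3 = 3: 47/25  (≤ bound)
a_4 = 1: 62/33  (≤ bound)
a_5 = 11: 729/388  (> 101, stop)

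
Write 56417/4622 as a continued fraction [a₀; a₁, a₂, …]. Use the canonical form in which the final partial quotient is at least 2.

[12; 4, 1, 5, 1, 1, 1, 47]

56417 ÷ 4622 → quotient 12, remainder 953
4622 ÷ 953 → quotient 4, remainder 810
953 ÷ 810 → quotient 1, remainder 143
810 ÷ 143 → quotient 5, remainder 95
143 ÷ 95 → quotient 1, remainder 48
95 ÷ 48 → quotient 1, remainder 47
48 ÷ 47 → quotient 1, remainder 1
47 ÷ 1 → quotient 47, remainder 0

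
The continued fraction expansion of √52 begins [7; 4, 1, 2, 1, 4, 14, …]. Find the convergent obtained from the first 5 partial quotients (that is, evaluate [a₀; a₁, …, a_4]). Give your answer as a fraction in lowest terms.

137/19

Starting at the tail and folding back:
Start with 1.
2 + 1/(1/1) = 2 + 1/1 = 3/1
1 + 1/(3/1) = 1 + 1/3 = 4/3
4 + 1/(4/3) = 4 + 3/4 = 19/4
7 + 1/(19/4) = 7 + 4/19 = 137/19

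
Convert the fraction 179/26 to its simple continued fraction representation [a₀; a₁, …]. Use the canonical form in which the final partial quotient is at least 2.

179 ÷ 26 → quotient 6, remainder 23
26 ÷ 23 → quotient 1, remainder 3
23 ÷ 3 → quotient 7, remainder 2
3 ÷ 2 → quotient 1, remainder 1
2 ÷ 1 → quotient 2, remainder 0

[6; 1, 7, 1, 2]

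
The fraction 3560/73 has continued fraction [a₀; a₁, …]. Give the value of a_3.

3560 ÷ 73 → quotient 48, remainder 56
73 ÷ 56 → quotient 1, remainder 17
56 ÷ 17 → quotient 3, remainder 5
17 ÷ 5 → quotient 3, remainder 2

3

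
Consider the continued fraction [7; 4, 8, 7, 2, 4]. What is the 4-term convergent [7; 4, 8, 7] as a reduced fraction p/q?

1702/235

Build up convergents one term at a time:
a_0 = 7: 7/1
a_1 = 4: 29/4
a_2 = 8: 239/33
a_3 = 7: 1702/235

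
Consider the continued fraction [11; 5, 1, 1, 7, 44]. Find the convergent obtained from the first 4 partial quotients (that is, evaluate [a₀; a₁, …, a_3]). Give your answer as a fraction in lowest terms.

123/11

a_0 = 11: 11/1
a_1 = 5: 56/5
a_2 = 1: 67/6
a_3 = 1: 123/11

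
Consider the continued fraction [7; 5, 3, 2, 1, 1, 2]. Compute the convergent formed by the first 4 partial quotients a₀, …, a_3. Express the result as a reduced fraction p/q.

a_0 = 7: 7/1
a_1 = 5: 36/5
a_2 = 3: 115/16
a_3 = 2: 266/37

266/37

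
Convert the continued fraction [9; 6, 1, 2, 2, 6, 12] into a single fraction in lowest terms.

Collapse the nested fraction from the inside out:
Start with 12.
6 + 1/(12/1) = 6 + 1/12 = 73/12
2 + 1/(73/12) = 2 + 12/73 = 158/73
2 + 1/(158/73) = 2 + 73/158 = 389/158
1 + 1/(389/158) = 1 + 158/389 = 547/389
6 + 1/(547/389) = 6 + 389/547 = 3671/547
9 + 1/(3671/547) = 9 + 547/3671 = 33586/3671

33586/3671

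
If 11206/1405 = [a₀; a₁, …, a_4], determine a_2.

Apply division with remainder until the remainder is 0:
⌊11206/1405⌋ = 7, remainder 1371
⌊1405/1371⌋ = 1, remainder 34
⌊1371/34⌋ = 40, remainder 11

40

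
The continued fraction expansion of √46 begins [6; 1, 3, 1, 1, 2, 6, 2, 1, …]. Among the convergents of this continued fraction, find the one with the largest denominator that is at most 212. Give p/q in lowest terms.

997/147

a_0 = 6: 6/1  (≤ bound)
a_1 = 1: 7/1  (≤ bound)
a_2 = 3: 27/4  (≤ bound)
a_3 = 1: 34/5  (≤ bound)
a_4 = 1: 61/9  (≤ bound)
a_5 = 2: 156/23  (≤ bound)
a_6 = 6: 997/147  (≤ bound)
a_7 = 2: 2150/317  (> 212, stop)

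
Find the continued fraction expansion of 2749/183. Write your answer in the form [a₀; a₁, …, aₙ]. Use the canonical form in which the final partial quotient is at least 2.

2749 ÷ 183 → quotient 15, remainder 4
183 ÷ 4 → quotient 45, remainder 3
4 ÷ 3 → quotient 1, remainder 1
3 ÷ 1 → quotient 3, remainder 0

[15; 45, 1, 3]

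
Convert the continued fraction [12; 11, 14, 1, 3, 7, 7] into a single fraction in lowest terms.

408799/33812

Compute successive convergents:
a_0 = 12: 12/1
a_1 = 11: 133/11
a_2 = 14: 1874/155
a_3 = 1: 2007/166
a_4 = 3: 7895/653
a_5 = 7: 57272/4737
a_6 = 7: 408799/33812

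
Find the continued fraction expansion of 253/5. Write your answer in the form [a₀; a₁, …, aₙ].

Apply division with remainder until the remainder is 0:
253 ÷ 5 → quotient 50, remainder 3
5 ÷ 3 → quotient 1, remainder 2
3 ÷ 2 → quotient 1, remainder 1
2 ÷ 1 → quotient 2, remainder 0

[50; 1, 1, 2]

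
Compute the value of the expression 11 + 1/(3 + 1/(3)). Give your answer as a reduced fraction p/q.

113/10

a_0 = 11: 11/1
a_1 = 3: 34/3
a_2 = 3: 113/10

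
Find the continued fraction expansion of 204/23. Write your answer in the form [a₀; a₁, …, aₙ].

Repeatedly divide and take the remainder:
204 = 8·23 + 20, so a_0 = 8
23 = 1·20 + 3, so a_1 = 1
20 = 6·3 + 2, so a_2 = 6
3 = 1·2 + 1, so a_3 = 1
2 = 2·1 + 0, so a_4 = 2

[8; 1, 6, 1, 2]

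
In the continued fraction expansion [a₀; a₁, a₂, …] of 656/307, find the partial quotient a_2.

3

656 = 2·307 + 42, so a_0 = 2
307 = 7·42 + 13, so a_1 = 7
42 = 3·13 + 3, so a_2 = 3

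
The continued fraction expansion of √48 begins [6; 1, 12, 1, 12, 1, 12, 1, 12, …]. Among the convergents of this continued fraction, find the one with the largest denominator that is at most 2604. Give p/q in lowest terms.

List convergents until the denominator exceeds the bound:
a_0 = 6: 6/1  (≤ bound)
a_1 = 1: 7/1  (≤ bound)
a_2 = 12: 90/13  (≤ bound)
a_3 = 1: 97/14  (≤ bound)
a_4 = 12: 1254/181  (≤ bound)
a_5 = 1: 1351/195  (≤ bound)
a_6 = 12: 17466/2521  (≤ bound)
a_7 = 1: 18817/2716  (> 2604, stop)

17466/2521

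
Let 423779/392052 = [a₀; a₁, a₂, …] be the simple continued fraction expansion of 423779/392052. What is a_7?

⌊423779/392052⌋ = 1, remainder 31727
⌊392052/31727⌋ = 12, remainder 11328
⌊31727/11328⌋ = 2, remainder 9071
⌊11328/9071⌋ = 1, remainder 2257
⌊9071/2257⌋ = 4, remainder 43
⌊2257/43⌋ = 52, remainder 21
⌊43/21⌋ = 2, remainder 1
⌊21/1⌋ = 21, remainder 0

21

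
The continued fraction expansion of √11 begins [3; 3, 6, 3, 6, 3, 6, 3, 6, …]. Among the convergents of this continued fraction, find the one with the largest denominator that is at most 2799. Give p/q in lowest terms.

3970/1197

a_0 = 3: 3/1  (≤ bound)
a_1 = 3: 10/3  (≤ bound)
a_2 = 6: 63/19  (≤ bound)
a_3 = 3: 199/60  (≤ bound)
a_4 = 6: 1257/379  (≤ bound)
a_5 = 3: 3970/1197  (≤ bound)
a_6 = 6: 25077/7561  (> 2799, stop)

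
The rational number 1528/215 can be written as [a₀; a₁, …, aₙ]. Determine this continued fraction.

[7; 9, 2, 1, 7]

1528 ÷ 215 → quotient 7, remainder 23
215 ÷ 23 → quotient 9, remainder 8
23 ÷ 8 → quotient 2, remainder 7
8 ÷ 7 → quotient 1, remainder 1
7 ÷ 1 → quotient 7, remainder 0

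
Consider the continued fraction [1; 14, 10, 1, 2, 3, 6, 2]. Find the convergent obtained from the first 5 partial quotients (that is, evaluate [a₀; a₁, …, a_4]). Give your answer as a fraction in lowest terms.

Starting at the tail and folding back:
Start with 2.
1 + 1/(2/1) = 1 + 1/2 = 3/2
10 + 1/(3/2) = 10 + 2/3 = 32/3
14 + 1/(32/3) = 14 + 3/32 = 451/32
1 + 1/(451/32) = 1 + 32/451 = 483/451

483/451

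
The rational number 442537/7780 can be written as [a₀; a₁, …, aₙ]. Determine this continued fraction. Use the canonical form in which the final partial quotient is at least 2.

[56; 1, 7, 2, 3, 43, 1, 2]

442537 ÷ 7780 → quotient 56, remainder 6857
7780 ÷ 6857 → quotient 1, remainder 923
6857 ÷ 923 → quotient 7, remainder 396
923 ÷ 396 → quotient 2, remainder 131
396 ÷ 131 → quotient 3, remainder 3
131 ÷ 3 → quotient 43, remainder 2
3 ÷ 2 → quotient 1, remainder 1
2 ÷ 1 → quotient 2, remainder 0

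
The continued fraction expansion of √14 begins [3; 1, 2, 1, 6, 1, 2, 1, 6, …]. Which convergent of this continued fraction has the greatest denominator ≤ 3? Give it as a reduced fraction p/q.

List convergents until the denominator exceeds the bound:
a_0 = 3: 3/1  (≤ bound)
a_1 = 1: 4/1  (≤ bound)
a_2 = 2: 11/3  (≤ bound)
a_3 = 1: 15/4  (> 3, stop)

11/3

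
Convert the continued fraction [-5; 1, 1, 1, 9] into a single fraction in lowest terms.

a_0 = -5: -5/1
a_1 = 1: -4/1
a_2 = 1: -9/2
a_3 = 1: -13/3
a_4 = 9: -126/29

-126/29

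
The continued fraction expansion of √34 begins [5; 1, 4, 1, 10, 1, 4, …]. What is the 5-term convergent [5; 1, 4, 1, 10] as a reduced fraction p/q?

Use the convergent recurrence hₖ = aₖ·hₖ₋₁ + hₖ₋₂ (and likewise for the denominators kₖ):
a_0 = 5: 5/1
a_1 = 1: 6/1
a_2 = 4: 29/5
a_3 = 1: 35/6
a_4 = 10: 379/65

379/65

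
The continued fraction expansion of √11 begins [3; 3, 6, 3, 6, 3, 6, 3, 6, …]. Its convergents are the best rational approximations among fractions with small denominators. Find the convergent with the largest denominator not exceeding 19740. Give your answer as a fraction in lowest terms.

25077/7561

a_0 = 3: 3/1  (≤ bound)
a_1 = 3: 10/3  (≤ bound)
a_2 = 6: 63/19  (≤ bound)
a_3 = 3: 199/60  (≤ bound)
a_4 = 6: 1257/379  (≤ bound)
a_5 = 3: 3970/1197  (≤ bound)
a_6 = 6: 25077/7561  (≤ bound)
a_7 = 3: 79201/23880  (> 19740, stop)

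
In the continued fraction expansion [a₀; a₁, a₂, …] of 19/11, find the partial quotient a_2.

2

Repeatedly divide and take the remainder:
19 ÷ 11 → quotient 1, remainder 8
11 ÷ 8 → quotient 1, remainder 3
8 ÷ 3 → quotient 2, remainder 2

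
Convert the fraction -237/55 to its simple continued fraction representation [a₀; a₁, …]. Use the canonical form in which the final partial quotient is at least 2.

[-5; 1, 2, 4, 4]

-237 = -5·55 + 38, so a_0 = -5
55 = 1·38 + 17, so a_1 = 1
38 = 2·17 + 4, so a_2 = 2
17 = 4·4 + 1, so a_3 = 4
4 = 4·1 + 0, so a_4 = 4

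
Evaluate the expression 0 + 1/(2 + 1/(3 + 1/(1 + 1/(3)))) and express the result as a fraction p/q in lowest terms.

a_0 = 0: 0/1
a_1 = 2: 1/2
a_2 = 3: 3/7
a_3 = 1: 4/9
a_4 = 3: 15/34

15/34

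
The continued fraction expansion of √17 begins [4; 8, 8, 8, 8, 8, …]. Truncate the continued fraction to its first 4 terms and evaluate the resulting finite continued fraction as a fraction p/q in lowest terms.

2177/528

a_0 = 4: 4/1
a_1 = 8: 33/8
a_2 = 8: 268/65
a_3 = 8: 2177/528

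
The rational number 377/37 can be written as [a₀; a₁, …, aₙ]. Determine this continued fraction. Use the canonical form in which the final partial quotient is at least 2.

[10; 5, 3, 2]

Repeatedly divide and take the remainder:
⌊377/37⌋ = 10, remainder 7
⌊37/7⌋ = 5, remainder 2
⌊7/2⌋ = 3, remainder 1
⌊2/1⌋ = 2, remainder 0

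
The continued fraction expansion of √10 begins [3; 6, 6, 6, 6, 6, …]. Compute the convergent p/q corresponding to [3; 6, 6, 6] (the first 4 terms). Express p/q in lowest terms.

Use the convergent recurrence hₖ = aₖ·hₖ₋₁ + hₖ₋₂ (and likewise for the denominators kₖ):
a_0 = 3: 3/1
a_1 = 6: 19/6
a_2 = 6: 117/37
a_3 = 6: 721/228

721/228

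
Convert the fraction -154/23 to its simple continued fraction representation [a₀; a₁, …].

[-7; 3, 3, 2]

Run the Euclidean algorithm, recording each quotient:
-154 = -7·23 + 7, so a_0 = -7
23 = 3·7 + 2, so a_1 = 3
7 = 3·2 + 1, so a_2 = 3
2 = 2·1 + 0, so a_3 = 2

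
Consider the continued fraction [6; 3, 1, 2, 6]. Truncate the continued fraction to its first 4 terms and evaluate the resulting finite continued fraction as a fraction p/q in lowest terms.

a_0 = 6: 6/1
a_1 = 3: 19/3
a_2 = 1: 25/4
a_3 = 2: 69/11

69/11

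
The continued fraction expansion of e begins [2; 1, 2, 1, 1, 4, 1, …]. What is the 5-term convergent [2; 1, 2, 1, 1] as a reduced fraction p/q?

Compute successive convergents:
a_0 = 2: 2/1
a_1 = 1: 3/1
a_2 = 2: 8/3
a_3 = 1: 11/4
a_4 = 1: 19/7

19/7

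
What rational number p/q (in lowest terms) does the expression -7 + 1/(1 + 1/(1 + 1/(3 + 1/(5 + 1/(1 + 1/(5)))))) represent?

-1653/257

a_0 = -7: -7/1
a_1 = 1: -6/1
a_2 = 1: -13/2
a_3 = 3: -45/7
a_4 = 5: -238/37
a_5 = 1: -283/44
a_6 = 5: -1653/257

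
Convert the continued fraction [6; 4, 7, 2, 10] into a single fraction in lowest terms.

Build up convergents one term at a time:
a_0 = 6: 6/1
a_1 = 4: 25/4
a_2 = 7: 181/29
a_3 = 2: 387/62
a_4 = 10: 4051/649

4051/649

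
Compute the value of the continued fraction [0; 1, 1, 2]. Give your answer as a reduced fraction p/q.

a_0 = 0: 0/1
a_1 = 1: 1/1
a_2 = 1: 1/2
a_3 = 2: 3/5

3/5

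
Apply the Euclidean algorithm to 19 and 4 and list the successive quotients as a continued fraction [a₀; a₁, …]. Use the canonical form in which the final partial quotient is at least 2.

⌊19/4⌋ = 4, remainder 3
⌊4/3⌋ = 1, remainder 1
⌊3/1⌋ = 3, remainder 0

[4; 1, 3]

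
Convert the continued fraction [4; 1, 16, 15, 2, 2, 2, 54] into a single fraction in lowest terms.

848893/171792

Start with 54.
2 + 1/(54/1) = 2 + 1/54 = 109/54
2 + 1/(109/54) = 2 + 54/109 = 272/109
2 + 1/(272/109) = 2 + 109/272 = 653/272
15 + 1/(653/272) = 15 + 272/653 = 10067/653
16 + 1/(10067/653) = 16 + 653/10067 = 161725/10067
1 + 1/(161725/10067) = 1 + 10067/161725 = 171792/161725
4 + 1/(171792/161725) = 4 + 161725/171792 = 848893/171792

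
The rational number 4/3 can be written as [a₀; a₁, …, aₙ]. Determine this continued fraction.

4 = 1·3 + 1, so a_0 = 1
3 = 3·1 + 0, so a_1 = 3

[1; 3]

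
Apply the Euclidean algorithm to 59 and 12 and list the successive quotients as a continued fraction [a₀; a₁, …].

Repeatedly divide and take the remainder:
⌊59/12⌋ = 4, remainder 11
⌊12/11⌋ = 1, remainder 1
⌊11/1⌋ = 11, remainder 0

[4; 1, 11]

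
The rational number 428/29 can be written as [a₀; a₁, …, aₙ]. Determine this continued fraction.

[14; 1, 3, 7]

Repeatedly divide and take the remainder:
⌊428/29⌋ = 14, remainder 22
⌊29/22⌋ = 1, remainder 7
⌊22/7⌋ = 3, remainder 1
⌊7/1⌋ = 7, remainder 0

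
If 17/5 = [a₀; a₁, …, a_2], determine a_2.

Run the Euclidean algorithm, recording each quotient:
⌊17/5⌋ = 3, remainder 2
⌊5/2⌋ = 2, remainder 1
⌊2/1⌋ = 2, remainder 0

2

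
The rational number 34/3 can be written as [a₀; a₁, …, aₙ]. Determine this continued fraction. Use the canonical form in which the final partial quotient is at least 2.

Run the Euclidean algorithm, recording each quotient:
⌊34/3⌋ = 11, remainder 1
⌊3/1⌋ = 3, remainder 0

[11; 3]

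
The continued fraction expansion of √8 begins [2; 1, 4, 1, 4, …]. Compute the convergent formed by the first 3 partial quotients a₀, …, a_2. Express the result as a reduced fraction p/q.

Start with 4.
1 + 1/(4/1) = 1 + 1/4 = 5/4
2 + 1/(5/4) = 2 + 4/5 = 14/5

14/5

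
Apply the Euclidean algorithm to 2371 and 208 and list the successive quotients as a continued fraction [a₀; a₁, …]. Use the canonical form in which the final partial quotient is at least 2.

2371 = 11·208 + 83, so a_0 = 11
208 = 2·83 + 42, so a_1 = 2
83 = 1·42 + 41, so a_2 = 1
42 = 1·41 + 1, so a_3 = 1
41 = 41·1 + 0, so a_4 = 41

[11; 2, 1, 1, 41]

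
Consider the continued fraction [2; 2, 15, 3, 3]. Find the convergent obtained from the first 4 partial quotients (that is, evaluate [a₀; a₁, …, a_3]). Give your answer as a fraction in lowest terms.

Use the convergent recurrence hₖ = aₖ·hₖ₋₁ + hₖ₋₂ (and likewise for the denominators kₖ):
a_0 = 2: 2/1
a_1 = 2: 5/2
a_2 = 15: 77/31
a_3 = 3: 236/95

236/95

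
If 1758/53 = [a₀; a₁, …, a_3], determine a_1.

5

1758 = 33·53 + 9, so a_0 = 33
53 = 5·9 + 8, so a_1 = 5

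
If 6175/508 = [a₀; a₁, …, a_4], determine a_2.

6175 ÷ 508 → quotient 12, remainder 79
508 ÷ 79 → quotient 6, remainder 34
79 ÷ 34 → quotient 2, remainder 11

2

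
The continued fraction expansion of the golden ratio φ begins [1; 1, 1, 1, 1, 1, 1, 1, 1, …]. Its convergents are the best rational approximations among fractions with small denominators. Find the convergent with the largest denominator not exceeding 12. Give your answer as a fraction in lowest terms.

List convergents until the denominator exceeds the bound:
a_0 = 1: 1/1  (≤ bound)
a_1 = 1: 2/1  (≤ bound)
a_2 = 1: 3/2  (≤ bound)
a_3 = 1: 5/3  (≤ bound)
a_4 = 1: 8/5  (≤ bound)
a_5 = 1: 13/8  (≤ bound)
a_6 = 1: 21/13  (> 12, stop)

13/8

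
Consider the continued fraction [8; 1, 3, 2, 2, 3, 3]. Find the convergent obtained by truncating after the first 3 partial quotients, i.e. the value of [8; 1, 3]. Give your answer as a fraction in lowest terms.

35/4

Collapse the nested fraction from the inside out:
Start with 3.
1 + 1/(3/1) = 1 + 1/3 = 4/3
8 + 1/(4/3) = 8 + 3/4 = 35/4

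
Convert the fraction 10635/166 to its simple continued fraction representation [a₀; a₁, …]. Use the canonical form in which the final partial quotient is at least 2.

Repeatedly divide and take the remainder:
10635 ÷ 166 → quotient 64, remainder 11
166 ÷ 11 → quotient 15, remainder 1
11 ÷ 1 → quotient 11, remainder 0

[64; 15, 11]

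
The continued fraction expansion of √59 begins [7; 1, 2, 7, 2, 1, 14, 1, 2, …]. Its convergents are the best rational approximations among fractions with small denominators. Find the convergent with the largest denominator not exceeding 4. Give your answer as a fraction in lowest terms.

a_0 = 7: 7/1  (≤ bound)
a_1 = 1: 8/1  (≤ bound)
a_2 = 2: 23/3  (≤ bound)
a_3 = 7: 169/22  (> 4, stop)

23/3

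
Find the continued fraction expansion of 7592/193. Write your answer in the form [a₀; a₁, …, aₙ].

⌊7592/193⌋ = 39, remainder 65
⌊193/65⌋ = 2, remainder 63
⌊65/63⌋ = 1, remainder 2
⌊63/2⌋ = 31, remainder 1
⌊2/1⌋ = 2, remainder 0

[39; 2, 1, 31, 2]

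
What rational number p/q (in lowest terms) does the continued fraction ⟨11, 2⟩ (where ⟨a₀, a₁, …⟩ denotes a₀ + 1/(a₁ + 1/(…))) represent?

23/2

Start with 2.
11 + 1/(2/1) = 11 + 1/2 = 23/2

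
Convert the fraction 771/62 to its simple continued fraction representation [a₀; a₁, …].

Apply division with remainder until the remainder is 0:
⌊771/62⌋ = 12, remainder 27
⌊62/27⌋ = 2, remainder 8
⌊27/8⌋ = 3, remainder 3
⌊8/3⌋ = 2, remainder 2
⌊3/2⌋ = 1, remainder 1
⌊2/1⌋ = 2, remainder 0

[12; 2, 3, 2, 1, 2]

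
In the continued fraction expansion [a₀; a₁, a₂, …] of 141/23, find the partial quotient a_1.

7

141 ÷ 23 → quotient 6, remainder 3
23 ÷ 3 → quotient 7, remainder 2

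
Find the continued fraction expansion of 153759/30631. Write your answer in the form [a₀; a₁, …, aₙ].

[5; 50, 1, 2, 2, 28, 3]

Repeatedly divide and take the remainder:
153759 = 5·30631 + 604, so a_0 = 5
30631 = 50·604 + 431, so a_1 = 50
604 = 1·431 + 173, so a_2 = 1
431 = 2·173 + 85, so a_3 = 2
173 = 2·85 + 3, so a_4 = 2
85 = 28·3 + 1, so a_5 = 28
3 = 3·1 + 0, so a_6 = 3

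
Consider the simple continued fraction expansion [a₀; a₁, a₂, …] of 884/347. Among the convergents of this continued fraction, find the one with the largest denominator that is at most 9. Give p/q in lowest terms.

a_0 = 2: 2/1  (≤ bound)
a_1 = 1: 3/1  (≤ bound)
a_2 = 1: 5/2  (≤ bound)
a_3 = 4: 23/9  (≤ bound)
a_4 = 1: 28/11  (> 9, stop)

23/9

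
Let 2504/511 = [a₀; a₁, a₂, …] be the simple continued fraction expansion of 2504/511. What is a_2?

9

Apply division with remainder until the remainder is 0:
⌊2504/511⌋ = 4, remainder 460
⌊511/460⌋ = 1, remainder 51
⌊460/51⌋ = 9, remainder 1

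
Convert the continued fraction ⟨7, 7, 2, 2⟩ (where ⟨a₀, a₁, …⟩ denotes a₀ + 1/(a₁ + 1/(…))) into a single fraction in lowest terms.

a_0 = 7: 7/1
a_1 = 7: 50/7
a_2 = 2: 107/15
a_3 = 2: 264/37

264/37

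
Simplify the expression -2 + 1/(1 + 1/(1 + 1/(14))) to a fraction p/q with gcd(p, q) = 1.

Starting at the tail and folding back:
Start with 14.
1 + 1/(14/1) = 1 + 1/14 = 15/14
1 + 1/(15/14) = 1 + 14/15 = 29/15
-2 + 1/(29/15) = -2 + 15/29 = -43/29

-43/29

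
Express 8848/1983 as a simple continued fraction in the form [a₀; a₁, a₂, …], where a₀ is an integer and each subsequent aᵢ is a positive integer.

Repeatedly divide and take the remainder:
8848 = 4·1983 + 916, so a_0 = 4
1983 = 2·916 + 151, so a_1 = 2
916 = 6·151 + 10, so a_2 = 6
151 = 15·10 + 1, so a_3 = 15
10 = 10·1 + 0, so a_4 = 10

[4; 2, 6, 15, 10]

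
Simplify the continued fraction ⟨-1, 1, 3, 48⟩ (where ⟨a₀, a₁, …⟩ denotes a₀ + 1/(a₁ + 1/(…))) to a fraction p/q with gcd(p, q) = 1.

-48/193

Use the convergent recurrence hₖ = aₖ·hₖ₋₁ + hₖ₋₂ (and likewise for the denominators kₖ):
a_0 = -1: -1/1
a_1 = 1: 0/1
a_2 = 3: -1/4
a_3 = 48: -48/193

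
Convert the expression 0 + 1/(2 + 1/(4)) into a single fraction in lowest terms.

a_0 = 0: 0/1
a_1 = 2: 1/2
a_2 = 4: 4/9

4/9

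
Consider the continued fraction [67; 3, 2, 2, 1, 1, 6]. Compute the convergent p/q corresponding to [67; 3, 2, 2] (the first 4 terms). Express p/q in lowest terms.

Starting at the tail and folding back:
Start with 2.
2 + 1/(2/1) = 2 + 1/2 = 5/2
3 + 1/(5/2) = 3 + 2/5 = 17/5
67 + 1/(17/5) = 67 + 5/17 = 1144/17

1144/17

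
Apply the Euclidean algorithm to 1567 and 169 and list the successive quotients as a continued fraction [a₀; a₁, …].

⌊1567/169⌋ = 9, remainder 46
⌊169/46⌋ = 3, remainder 31
⌊46/31⌋ = 1, remainder 15
⌊31/15⌋ = 2, remainder 1
⌊15/1⌋ = 15, remainder 0

[9; 3, 1, 2, 15]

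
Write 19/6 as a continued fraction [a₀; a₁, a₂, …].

⌊19/6⌋ = 3, remainder 1
⌊6/1⌋ = 6, remainder 0

[3; 6]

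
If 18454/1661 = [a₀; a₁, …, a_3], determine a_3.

14

18454 ÷ 1661 → quotient 11, remainder 183
1661 ÷ 183 → quotient 9, remainder 14
183 ÷ 14 → quotient 13, remainder 1
14 ÷ 1 → quotient 14, remainder 0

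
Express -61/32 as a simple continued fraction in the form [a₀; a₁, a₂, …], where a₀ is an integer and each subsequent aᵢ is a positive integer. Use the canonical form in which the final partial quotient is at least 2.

-61 = -2·32 + 3, so a_0 = -2
32 = 10·3 + 2, so a_1 = 10
3 = 1·2 + 1, so a_2 = 1
2 = 2·1 + 0, so a_3 = 2

[-2; 10, 1, 2]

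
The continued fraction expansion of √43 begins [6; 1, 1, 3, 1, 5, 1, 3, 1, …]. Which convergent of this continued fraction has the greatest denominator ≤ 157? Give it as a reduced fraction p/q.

400/61

a_0 = 6: 6/1  (≤ bound)
a_1 = 1: 7/1  (≤ bound)
a_2 = 1: 13/2  (≤ bound)
a_3 = 3: 46/7  (≤ bound)
a_4 = 1: 59/9  (≤ bound)
a_5 = 5: 341/52  (≤ bound)
a_6 = 1: 400/61  (≤ bound)
a_7 = 3: 1541/235  (> 157, stop)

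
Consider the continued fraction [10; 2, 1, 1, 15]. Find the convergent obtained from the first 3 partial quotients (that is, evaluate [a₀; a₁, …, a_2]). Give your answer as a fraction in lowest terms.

Work from the innermost term outward:
Start with 1.
2 + 1/(1/1) = 2 + 1/1 = 3/1
10 + 1/(3/1) = 10 + 1/3 = 31/3

31/3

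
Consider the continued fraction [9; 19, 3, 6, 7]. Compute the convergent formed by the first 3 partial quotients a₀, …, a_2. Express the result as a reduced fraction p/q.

525/58

Start with 3.
19 + 1/(3/1) = 19 + 1/3 = 58/3
9 + 1/(58/3) = 9 + 3/58 = 525/58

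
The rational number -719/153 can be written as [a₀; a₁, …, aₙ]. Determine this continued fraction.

[-5; 3, 3, 15]

⌊-719/153⌋ = -5, remainder 46
⌊153/46⌋ = 3, remainder 15
⌊46/15⌋ = 3, remainder 1
⌊15/1⌋ = 15, remainder 0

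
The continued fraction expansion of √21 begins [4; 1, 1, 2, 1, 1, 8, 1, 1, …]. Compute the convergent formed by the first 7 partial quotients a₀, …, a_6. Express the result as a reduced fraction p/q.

472/103

Start with 8.
1 + 1/(8/1) = 1 + 1/8 = 9/8
1 + 1/(9/8) = 1 + 8/9 = 17/9
2 + 1/(17/9) = 2 + 9/17 = 43/17
1 + 1/(43/17) = 1 + 17/43 = 60/43
1 + 1/(60/43) = 1 + 43/60 = 103/60
4 + 1/(103/60) = 4 + 60/103 = 472/103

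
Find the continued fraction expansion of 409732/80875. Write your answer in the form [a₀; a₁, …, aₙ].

[5; 15, 10, 3, 3, 4, 1, 9]

Run the Euclidean algorithm, recording each quotient:
409732 ÷ 80875 → quotient 5, remainder 5357
80875 ÷ 5357 → quotient 15, remainder 520
5357 ÷ 520 → quotient 10, remainder 157
520 ÷ 157 → quotient 3, remainder 49
157 ÷ 49 → quotient 3, remainder 10
49 ÷ 10 → quotient 4, remainder 9
10 ÷ 9 → quotient 1, remainder 1
9 ÷ 1 → quotient 9, remainder 0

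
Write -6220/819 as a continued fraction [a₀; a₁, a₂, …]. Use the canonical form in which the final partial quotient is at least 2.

-6220 = -8·819 + 332, so a_0 = -8
819 = 2·332 + 155, so a_1 = 2
332 = 2·155 + 22, so a_2 = 2
155 = 7·22 + 1, so a_3 = 7
22 = 22·1 + 0, so a_4 = 22

[-8; 2, 2, 7, 22]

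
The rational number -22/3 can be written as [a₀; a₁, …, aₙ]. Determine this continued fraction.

[-8; 1, 2]

-22 = -8·3 + 2, so a_0 = -8
3 = 1·2 + 1, so a_1 = 1
2 = 2·1 + 0, so a_2 = 2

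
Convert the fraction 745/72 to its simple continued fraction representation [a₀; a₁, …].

[10; 2, 1, 7, 3]

745 ÷ 72 → quotient 10, remainder 25
72 ÷ 25 → quotient 2, remainder 22
25 ÷ 22 → quotient 1, remainder 3
22 ÷ 3 → quotient 7, remainder 1
3 ÷ 1 → quotient 3, remainder 0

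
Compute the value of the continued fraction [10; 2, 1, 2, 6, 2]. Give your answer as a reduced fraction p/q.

Start with 2.
6 + 1/(2/1) = 6 + 1/2 = 13/2
2 + 1/(13/2) = 2 + 2/13 = 28/13
1 + 1/(28/13) = 1 + 13/28 = 41/28
2 + 1/(41/28) = 2 + 28/41 = 110/41
10 + 1/(110/41) = 10 + 41/110 = 1141/110

1141/110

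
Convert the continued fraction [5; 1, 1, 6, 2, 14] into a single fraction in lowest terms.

2242/405

a_0 = 5: 5/1
a_1 = 1: 6/1
a_2 = 1: 11/2
a_3 = 6: 72/13
a_4 = 2: 155/28
a_5 = 14: 2242/405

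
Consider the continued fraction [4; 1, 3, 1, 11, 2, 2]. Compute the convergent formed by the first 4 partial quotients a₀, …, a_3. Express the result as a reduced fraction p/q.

Compute successive convergents:
a_0 = 4: 4/1
a_1 = 1: 5/1
a_2 = 3: 19/4
a_3 = 1: 24/5

24/5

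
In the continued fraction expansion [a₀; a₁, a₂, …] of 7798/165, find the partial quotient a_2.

1

⌊7798/165⌋ = 47, remainder 43
⌊165/43⌋ = 3, remainder 36
⌊43/36⌋ = 1, remainder 7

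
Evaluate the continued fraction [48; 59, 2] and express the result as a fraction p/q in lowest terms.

5714/119

Start with 2.
59 + 1/(2/1) = 59 + 1/2 = 119/2
48 + 1/(119/2) = 48 + 2/119 = 5714/119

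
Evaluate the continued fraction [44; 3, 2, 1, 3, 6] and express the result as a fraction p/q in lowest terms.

10277/232

Compute successive convergents:
a_0 = 44: 44/1
a_1 = 3: 133/3
a_2 = 2: 310/7
a_3 = 1: 443/10
a_4 = 3: 1639/37
a_5 = 6: 10277/232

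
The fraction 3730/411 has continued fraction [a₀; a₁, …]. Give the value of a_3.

3730 = 9·411 + 31, so a_0 = 9
411 = 13·31 + 8, so a_1 = 13
31 = 3·8 + 7, so a_2 = 3
8 = 1·7 + 1, so a_3 = 1

1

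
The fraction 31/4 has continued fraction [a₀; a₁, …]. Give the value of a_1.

Apply division with remainder until the remainder is 0:
31 = 7·4 + 3, so a_0 = 7
4 = 1·3 + 1, so a_1 = 1

1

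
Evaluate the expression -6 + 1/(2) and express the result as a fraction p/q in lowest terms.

-11/2

Compute successive convergents:
a_0 = -6: -6/1
a_1 = 2: -11/2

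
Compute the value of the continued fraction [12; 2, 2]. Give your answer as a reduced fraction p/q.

62/5

Start with 2.
2 + 1/(2/1) = 2 + 1/2 = 5/2
12 + 1/(5/2) = 12 + 2/5 = 62/5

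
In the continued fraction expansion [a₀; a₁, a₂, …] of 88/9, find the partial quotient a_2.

88 ÷ 9 → quotient 9, remainder 7
9 ÷ 7 → quotient 1, remainder 2
7 ÷ 2 → quotient 3, remainder 1

3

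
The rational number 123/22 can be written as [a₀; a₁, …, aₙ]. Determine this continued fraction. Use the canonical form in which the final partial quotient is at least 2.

⌊123/22⌋ = 5, remainder 13
⌊22/13⌋ = 1, remainder 9
⌊13/9⌋ = 1, remainder 4
⌊9/4⌋ = 2, remainder 1
⌊4/1⌋ = 4, remainder 0

[5; 1, 1, 2, 4]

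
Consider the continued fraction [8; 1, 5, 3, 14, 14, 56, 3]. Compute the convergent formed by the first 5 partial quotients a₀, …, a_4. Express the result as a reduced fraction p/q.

Build up convergents one term at a time:
a_0 = 8: 8/1
a_1 = 1: 9/1
a_2 = 5: 53/6
a_3 = 3: 168/19
a_4 = 14: 2405/272

2405/272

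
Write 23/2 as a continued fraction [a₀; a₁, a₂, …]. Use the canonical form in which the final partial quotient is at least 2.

[11; 2]

Repeatedly divide and take the remainder:
23 ÷ 2 → quotient 11, remainder 1
2 ÷ 1 → quotient 2, remainder 0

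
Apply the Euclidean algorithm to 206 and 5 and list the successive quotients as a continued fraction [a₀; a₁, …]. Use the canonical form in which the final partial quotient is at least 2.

206 ÷ 5 → quotient 41, remainder 1
5 ÷ 1 → quotient 5, remainder 0

[41; 5]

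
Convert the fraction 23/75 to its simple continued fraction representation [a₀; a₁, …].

23 ÷ 75 → quotient 0, remainder 23
75 ÷ 23 → quotient 3, remainder 6
23 ÷ 6 → quotient 3, remainder 5
6 ÷ 5 → quotient 1, remainder 1
5 ÷ 1 → quotient 5, remainder 0

[0; 3, 3, 1, 5]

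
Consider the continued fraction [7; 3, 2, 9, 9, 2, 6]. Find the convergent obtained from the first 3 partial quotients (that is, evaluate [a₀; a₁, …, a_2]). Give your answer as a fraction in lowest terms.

Build up convergents one term at a time:
a_0 = 7: 7/1
a_1 = 3: 22/3
a_2 = 2: 51/7

51/7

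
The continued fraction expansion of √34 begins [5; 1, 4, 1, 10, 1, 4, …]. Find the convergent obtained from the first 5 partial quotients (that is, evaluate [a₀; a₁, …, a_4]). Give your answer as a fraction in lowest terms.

379/65

Compute successive convergents:
a_0 = 5: 5/1
a_1 = 1: 6/1
a_2 = 4: 29/5
a_3 = 1: 35/6
a_4 = 10: 379/65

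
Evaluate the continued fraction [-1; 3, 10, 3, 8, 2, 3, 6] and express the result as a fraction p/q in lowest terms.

a_0 = -1: -1/1
a_1 = 3: -2/3
a_2 = 10: -21/31
a_3 = 3: -65/96
a_4 = 8: -541/799
a_5 = 2: -1147/1694
a_6 = 3: -3982/5881
a_7 = 6: -25039/36980

-25039/36980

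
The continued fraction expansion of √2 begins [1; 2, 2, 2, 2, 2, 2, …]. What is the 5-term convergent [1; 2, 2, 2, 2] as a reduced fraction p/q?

41/29

Work from the innermost term outward:
Start with 2.
2 + 1/(2/1) = 2 + 1/2 = 5/2
2 + 1/(5/2) = 2 + 2/5 = 12/5
2 + 1/(12/5) = 2 + 5/12 = 29/12
1 + 1/(29/12) = 1 + 12/29 = 41/29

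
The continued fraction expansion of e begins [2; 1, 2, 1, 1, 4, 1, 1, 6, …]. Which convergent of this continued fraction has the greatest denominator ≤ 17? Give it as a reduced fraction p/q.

List convergents until the denominator exceeds the bound:
a_0 = 2: 2/1  (≤ bound)
a_1 = 1: 3/1  (≤ bound)
a_2 = 2: 8/3  (≤ bound)
a_3 = 1: 11/4  (≤ bound)
a_4 = 1: 19/7  (≤ bound)
a_5 = 4: 87/32  (> 17, stop)

19/7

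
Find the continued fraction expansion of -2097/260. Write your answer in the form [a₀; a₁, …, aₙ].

⌊-2097/260⌋ = -9, remainder 243
⌊260/243⌋ = 1, remainder 17
⌊243/17⌋ = 14, remainder 5
⌊17/5⌋ = 3, remainder 2
⌊5/2⌋ = 2, remainder 1
⌊2/1⌋ = 2, remainder 0

[-9; 1, 14, 3, 2, 2]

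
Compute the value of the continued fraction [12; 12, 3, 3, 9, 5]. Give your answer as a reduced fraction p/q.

70591/5843

a_0 = 12: 12/1
a_1 = 12: 145/12
a_2 = 3: 447/37
a_3 = 3: 1486/123
a_4 = 9: 13821/1144
a_5 = 5: 70591/5843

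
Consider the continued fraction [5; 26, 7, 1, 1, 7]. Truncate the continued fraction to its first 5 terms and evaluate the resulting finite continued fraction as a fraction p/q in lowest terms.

1975/392

a_0 = 5: 5/1
a_1 = 26: 131/26
a_2 = 7: 922/183
a_3 = 1: 1053/209
a_4 = 1: 1975/392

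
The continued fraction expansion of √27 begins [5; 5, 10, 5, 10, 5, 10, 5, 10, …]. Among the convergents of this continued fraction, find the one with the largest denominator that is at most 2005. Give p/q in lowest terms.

1351/260

List convergents until the denominator exceeds the bound:
a_0 = 5: 5/1  (≤ bound)
a_1 = 5: 26/5  (≤ bound)
a_2 = 10: 265/51  (≤ bound)
a_3 = 5: 1351/260  (≤ bound)
a_4 = 10: 13775/2651  (> 2005, stop)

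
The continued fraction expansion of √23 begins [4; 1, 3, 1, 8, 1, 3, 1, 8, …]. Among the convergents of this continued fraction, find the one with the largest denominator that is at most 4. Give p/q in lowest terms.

19/4

a_0 = 4: 4/1  (≤ bound)
a_1 = 1: 5/1  (≤ bound)
a_2 = 3: 19/4  (≤ bound)
a_3 = 1: 24/5  (> 4, stop)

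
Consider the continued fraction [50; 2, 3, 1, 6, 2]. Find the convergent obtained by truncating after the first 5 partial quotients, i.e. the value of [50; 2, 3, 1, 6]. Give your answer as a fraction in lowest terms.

Start with 6.
1 + 1/(6/1) = 1 + 1/6 = 7/6
3 + 1/(7/6) = 3 + 6/7 = 27/7
2 + 1/(27/7) = 2 + 7/27 = 61/27
50 + 1/(61/27) = 50 + 27/61 = 3077/61

3077/61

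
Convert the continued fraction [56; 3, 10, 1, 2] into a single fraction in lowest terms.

Start with 2.
1 + 1/(2/1) = 1 + 1/2 = 3/2
10 + 1/(3/2) = 10 + 2/3 = 32/3
3 + 1/(32/3) = 3 + 3/32 = 99/32
56 + 1/(99/32) = 56 + 32/99 = 5576/99

5576/99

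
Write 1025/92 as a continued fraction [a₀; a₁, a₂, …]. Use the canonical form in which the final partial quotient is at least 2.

[11; 7, 13]

Run the Euclidean algorithm, recording each quotient:
1025 = 11·92 + 13, so a_0 = 11
92 = 7·13 + 1, so a_1 = 7
13 = 13·1 + 0, so a_2 = 13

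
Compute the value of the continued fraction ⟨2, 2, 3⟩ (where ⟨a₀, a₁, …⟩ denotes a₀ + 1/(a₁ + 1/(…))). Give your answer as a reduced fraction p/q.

Starting at the tail and folding back:
Start with 3.
2 + 1/(3/1) = 2 + 1/3 = 7/3
2 + 1/(7/3) = 2 + 3/7 = 17/7

17/7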